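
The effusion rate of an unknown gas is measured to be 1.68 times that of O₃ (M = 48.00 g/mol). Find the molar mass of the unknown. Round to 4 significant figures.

17.01 g/mol

Graham's law gives rate_X/rate_O₃ = √(M_O₃/M_X).
1.68 = √(48.00/M_X)
M_X = 48.00 / 1.68² = 48.00 / 2.822 = 17.01 g/mol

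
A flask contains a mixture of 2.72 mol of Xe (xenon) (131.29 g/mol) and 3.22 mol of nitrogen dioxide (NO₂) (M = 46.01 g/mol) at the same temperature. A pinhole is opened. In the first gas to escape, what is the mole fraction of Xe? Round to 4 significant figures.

Effusion rate of each component ∝ n_i/√M_i (partial pressure × 1/√M).
x_Xe(eff) = (n_Xe/√M_Xe) / (n_Xe/√M_Xe + n_NO₂/√M_NO₂)
= (2.72/√131.29) / (2.72/√131.29 + 3.22/√46.01) = 0.2374/(0.2374 + 0.4747) = 0.3334.

0.3334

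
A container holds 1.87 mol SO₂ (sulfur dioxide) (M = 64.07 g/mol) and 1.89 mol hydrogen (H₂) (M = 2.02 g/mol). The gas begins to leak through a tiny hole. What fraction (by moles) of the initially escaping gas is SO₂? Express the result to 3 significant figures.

The effusion rate of species i is ∝ p_i/√M_i ∝ n_i/√M_i.
x_SO₂(eff) = (n_SO₂/√M_SO₂) / (n_SO₂/√M_SO₂ + n_H₂/√M_H₂)
= (1.87/√64.07) / (1.87/√64.07 + 1.89/√2.02) = 0.2336/(0.2336 + 1.330) = 0.149.

0.149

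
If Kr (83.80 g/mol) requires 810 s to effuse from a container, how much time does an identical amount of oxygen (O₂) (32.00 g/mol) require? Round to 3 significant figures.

Graham's law gives t_O₂/t_Kr = √(M_O₂/M_Kr) = √(32.00/83.80) = √0.3819 = 0.6179.
So the time for O₂ is 810 × 0.6179 = 501 s.

501 s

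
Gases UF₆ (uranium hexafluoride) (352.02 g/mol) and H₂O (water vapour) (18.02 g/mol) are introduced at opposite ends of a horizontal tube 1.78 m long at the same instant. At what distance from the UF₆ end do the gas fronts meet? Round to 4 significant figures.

0.3284 m

Distances travelled in equal time are proportional to diffusion rates, so d_UF₆/d_H₂O = √(M_H₂O/M_UF₆) = √(18.02/352.02) = 0.2263.
With d_UF₆ + d_H₂O = 1.78 m, d_H₂O = 1.78/(1 + 0.2263) = 1.452 m.
d_UF₆ = 1.78 − 1.452 = 0.3284 m.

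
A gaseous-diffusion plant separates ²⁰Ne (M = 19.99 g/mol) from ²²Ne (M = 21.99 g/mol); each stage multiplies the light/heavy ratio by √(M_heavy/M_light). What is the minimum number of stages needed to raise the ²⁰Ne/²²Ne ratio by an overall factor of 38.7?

Single-stage factor α = √(21.99/19.99), so ln α = ½ ln(1.10005) = 0.04768.
Need α^N ≥ 38.7 ⇒ N ≥ ln(38.7) / ln α = 3.656 / 0.04768 = 76.68.
So at least 77 stages are needed.

77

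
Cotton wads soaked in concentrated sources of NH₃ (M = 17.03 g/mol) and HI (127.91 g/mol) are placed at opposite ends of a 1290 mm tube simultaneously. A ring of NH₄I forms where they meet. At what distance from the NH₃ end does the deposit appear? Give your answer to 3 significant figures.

945 mm

Graham's law gives d_NH₃/d_HI = rate_NH₃/rate_HI = √(M_HI/M_NH₃) = √(127.91/17.03) = 2.741.
With d_NH₃ + d_HI = 1290 mm, d_HI = 1290/(1 + 2.741) = 344.9 mm.
d_NH₃ = 1290 − 344.9 = 945 mm.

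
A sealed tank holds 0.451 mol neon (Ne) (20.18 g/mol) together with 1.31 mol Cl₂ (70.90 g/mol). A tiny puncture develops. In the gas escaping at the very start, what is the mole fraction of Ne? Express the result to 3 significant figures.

Each component's effusion rate ∝ (its partial pressure)·(1/√M) ∝ n_i/√M_i.
So x_Ne in the escaping gas = (n_Ne/√M_Ne) / Σ(n_i/√M_i)
= (0.451/√20.18) / (0.451/√20.18 + 1.31/√70.90) = 0.1004/(0.1004 + 0.1556) = 0.392.

0.392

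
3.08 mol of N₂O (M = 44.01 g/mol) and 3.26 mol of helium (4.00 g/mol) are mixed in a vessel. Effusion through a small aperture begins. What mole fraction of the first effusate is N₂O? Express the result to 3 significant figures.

Rate_i ∝ x_i/√M_i (Graham's law weighted by mole fraction), so the effusate composition follows n_i/√M_i.
Mole fraction of N₂O in the effusate = (n_N₂O/√M_N₂O) / (n_N₂O/√M_N₂O + n_He/√M_He)
= (3.08/√44.01) / (3.08/√44.01 + 3.26/√4.00) = 0.4643/(0.4643 + 1.630) = 0.222.

0.222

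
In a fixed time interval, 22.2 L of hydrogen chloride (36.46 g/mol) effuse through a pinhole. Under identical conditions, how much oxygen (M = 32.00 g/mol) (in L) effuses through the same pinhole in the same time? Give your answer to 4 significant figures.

Graham's law gives rate_O₂/rate_HCl = √(M_HCl/M_O₂) = √(36.46/32.00) = √1.139 = 1.067.
So the volume for O₂ is 22.2 × 1.067 = 23.70 L.

23.70 L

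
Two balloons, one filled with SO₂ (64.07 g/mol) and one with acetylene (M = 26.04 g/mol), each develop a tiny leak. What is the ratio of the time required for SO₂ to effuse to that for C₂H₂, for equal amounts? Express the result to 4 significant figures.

From Graham's law, t_SO₂/t_C₂H₂ = √(M_SO₂/M_C₂H₂) = √(64.07/26.04) = √2.460 = 1.569.

1.569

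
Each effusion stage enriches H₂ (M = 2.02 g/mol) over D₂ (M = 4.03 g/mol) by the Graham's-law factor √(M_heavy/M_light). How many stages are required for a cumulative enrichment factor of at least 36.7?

11

Single-stage factor α = √(4.03/2.02), so ln α = ½ ln(1.99505) = 0.3453.
Need α^N ≥ 36.7 ⇒ N ≥ ln(36.7) / ln α = 3.603 / 0.3453 = 10.43.
Rounding up, N = 11 stages.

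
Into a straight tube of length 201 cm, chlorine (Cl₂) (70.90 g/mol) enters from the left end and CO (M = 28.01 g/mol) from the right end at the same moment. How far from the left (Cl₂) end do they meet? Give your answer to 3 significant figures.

Distances travelled in equal time are proportional to diffusion rates, so d_Cl₂/d_CO = √(M_CO/M_Cl₂) = √(28.01/70.90) = 0.6285.
With d_Cl₂ + d_CO = 201 cm, d_CO = 201/(1 + 0.6285) = 123.4 cm.
d_Cl₂ = 201 − 123.4 = 77.6 cm.

77.6 cm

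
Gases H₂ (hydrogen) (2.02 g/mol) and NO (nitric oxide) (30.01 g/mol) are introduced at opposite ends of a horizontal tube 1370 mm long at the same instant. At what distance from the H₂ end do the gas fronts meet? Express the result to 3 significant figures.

1090 mm

In equal time, each gas travels a distance ∝ its rate ∝ 1/√M, so d_H₂/d_NO = √(M_NO/M_H₂) = √(30.01/2.02) = 3.854.
With d_H₂ + d_NO = 1370 mm, d_NO = 1370/(1 + 3.854) = 282.2 mm.
d_H₂ = 1370 − 282.2 = 1090 mm.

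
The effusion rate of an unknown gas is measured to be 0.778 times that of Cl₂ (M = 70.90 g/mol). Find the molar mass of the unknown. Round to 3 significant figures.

Since effusion rate ∝ 1/√M, rate_X/rate_Cl₂ = √(M_Cl₂/M_X).
0.778 = √(70.90/M_X)
M_X = 70.90 / 0.778² = 70.90 / 0.6053 = 117 g/mol

117 g/mol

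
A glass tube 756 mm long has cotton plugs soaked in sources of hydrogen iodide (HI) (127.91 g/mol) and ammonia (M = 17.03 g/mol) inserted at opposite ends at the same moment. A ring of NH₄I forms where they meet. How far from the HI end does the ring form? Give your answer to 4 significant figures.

202.1 mm

Graham's law gives d_HI/d_NH₃ = rate_HI/rate_NH₃ = √(M_NH₃/M_HI) = √(17.03/127.91) = 0.3649.
With d_HI + d_NH₃ = 756 mm, d_NH₃ = 756/(1 + 0.3649) = 553.9 mm.
d_HI = 756 − 553.9 = 202.1 mm.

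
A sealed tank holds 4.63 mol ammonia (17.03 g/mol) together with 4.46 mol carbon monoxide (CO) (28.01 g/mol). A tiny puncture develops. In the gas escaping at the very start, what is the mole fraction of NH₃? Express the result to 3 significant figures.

Each component's effusion rate ∝ (its partial pressure)·(1/√M) ∝ n_i/√M_i.
So x_NH₃ in the escaping gas = (n_NH₃/√M_NH₃) / Σ(n_i/√M_i)
= (4.63/√17.03) / (4.63/√17.03 + 4.46/√28.01) = 1.122/(1.122 + 0.8427) = 0.571.

0.571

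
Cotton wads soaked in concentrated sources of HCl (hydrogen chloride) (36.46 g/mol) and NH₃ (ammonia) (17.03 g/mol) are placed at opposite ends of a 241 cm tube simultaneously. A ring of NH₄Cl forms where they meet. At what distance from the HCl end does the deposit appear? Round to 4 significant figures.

97.84 cm

Distances travelled in equal time are proportional to diffusion rates, so d_HCl/d_NH₃ = √(M_NH₃/M_HCl) = √(17.03/36.46) = 0.6834.
With d_HCl + d_NH₃ = 241 cm, d_NH₃ = 241/(1 + 0.6834) = 143.2 cm.
d_HCl = 241 − 143.2 = 97.84 cm.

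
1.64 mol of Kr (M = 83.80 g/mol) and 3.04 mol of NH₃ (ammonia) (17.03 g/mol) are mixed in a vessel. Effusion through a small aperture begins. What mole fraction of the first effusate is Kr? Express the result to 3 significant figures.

0.196

Effusion rate of each component ∝ n_i/√M_i (partial pressure × 1/√M).
x_Kr(eff) = (n_Kr/√M_Kr) / (n_Kr/√M_Kr + n_NH₃/√M_NH₃)
= (1.64/√83.80) / (1.64/√83.80 + 3.04/√17.03) = 0.1792/(0.1792 + 0.7367) = 0.196.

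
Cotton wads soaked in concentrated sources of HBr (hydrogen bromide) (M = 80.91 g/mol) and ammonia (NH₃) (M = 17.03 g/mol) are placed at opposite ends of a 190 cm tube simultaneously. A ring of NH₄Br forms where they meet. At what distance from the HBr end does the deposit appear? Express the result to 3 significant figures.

59.8 cm

Distances travelled in equal time are proportional to diffusion rates, so d_HBr/d_NH₃ = √(M_NH₃/M_HBr) = √(17.03/80.91) = 0.4588.
With d_HBr + d_NH₃ = 190 cm, d_NH₃ = 190/(1 + 0.4588) = 130.2 cm.
d_HBr = 190 − 130.2 = 59.8 cm.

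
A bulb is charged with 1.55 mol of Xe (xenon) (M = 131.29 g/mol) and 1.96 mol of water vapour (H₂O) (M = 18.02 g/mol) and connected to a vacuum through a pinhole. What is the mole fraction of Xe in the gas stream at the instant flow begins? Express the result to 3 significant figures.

0.227

Rate_i ∝ x_i/√M_i (Graham's law weighted by mole fraction), so the effusate composition follows n_i/√M_i.
So x_Xe in the escaping gas = (n_Xe/√M_Xe) / Σ(n_i/√M_i)
= (1.55/√131.29) / (1.55/√131.29 + 1.96/√18.02) = 0.1353/(0.1353 + 0.4617) = 0.227.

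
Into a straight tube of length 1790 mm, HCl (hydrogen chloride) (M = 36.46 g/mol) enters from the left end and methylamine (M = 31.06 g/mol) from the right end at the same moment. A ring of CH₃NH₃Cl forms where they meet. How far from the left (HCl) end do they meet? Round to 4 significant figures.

859.2 mm

In equal time, each gas travels a distance ∝ its rate ∝ 1/√M, so d_HCl/d_CH₃NH₂ = √(M_CH₃NH₂/M_HCl) = √(31.06/36.46) = 0.9230.
With d_HCl + d_CH₃NH₂ = 1790 mm, d_CH₃NH₂ = 1790/(1 + 0.9230) = 930.8 mm.
d_HCl = 1790 − 930.8 = 859.2 mm.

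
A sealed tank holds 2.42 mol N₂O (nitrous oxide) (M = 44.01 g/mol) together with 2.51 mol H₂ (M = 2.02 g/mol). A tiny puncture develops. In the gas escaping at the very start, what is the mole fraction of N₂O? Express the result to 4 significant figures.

0.1712

The effusion rate of species i is ∝ p_i/√M_i ∝ n_i/√M_i.
Mole fraction of N₂O in the effusate = (n_N₂O/√M_N₂O) / (n_N₂O/√M_N₂O + n_H₂/√M_H₂)
= (2.42/√44.01) / (2.42/√44.01 + 2.51/√2.02) = 0.3648/(0.3648 + 1.766) = 0.1712.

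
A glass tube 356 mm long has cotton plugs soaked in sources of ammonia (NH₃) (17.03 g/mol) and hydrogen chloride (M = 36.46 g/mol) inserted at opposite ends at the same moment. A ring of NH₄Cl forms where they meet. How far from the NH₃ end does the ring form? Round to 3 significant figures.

211 mm

The fronts meet when d_NH₃ + d_HCl = L with d_NH₃/d_HCl = √(M_HCl/M_NH₃) (Graham's law). Here √(M_HCl/M_NH₃) = √(36.46/17.03) = 1.463.
With d_NH₃ + d_HCl = 356 mm, d_HCl = 356/(1 + 1.463) = 144.5 mm.
d_NH₃ = 356 − 144.5 = 211 mm.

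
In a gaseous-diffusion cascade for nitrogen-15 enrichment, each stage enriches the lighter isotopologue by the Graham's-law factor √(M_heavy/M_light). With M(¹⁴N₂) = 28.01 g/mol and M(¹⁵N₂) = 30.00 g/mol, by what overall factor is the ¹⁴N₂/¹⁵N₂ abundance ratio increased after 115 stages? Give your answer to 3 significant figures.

51.8

The single-stage factor is √(M_heavy/M_light), so 115 stages give [√(30.00/28.01)]^115 = (30.00/28.01)^(115/2).
= 1.07105^(115/2) = 51.8.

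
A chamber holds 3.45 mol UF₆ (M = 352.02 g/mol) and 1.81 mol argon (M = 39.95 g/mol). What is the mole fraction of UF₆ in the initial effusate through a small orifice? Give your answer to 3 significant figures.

0.391

The effusion rate of species i is ∝ p_i/√M_i ∝ n_i/√M_i.
x_UF₆(eff) = (n_UF₆/√M_UF₆) / (n_UF₆/√M_UF₆ + n_Ar/√M_Ar)
= (3.45/√352.02) / (3.45/√352.02 + 1.81/√39.95) = 0.1839/(0.1839 + 0.2864) = 0.391.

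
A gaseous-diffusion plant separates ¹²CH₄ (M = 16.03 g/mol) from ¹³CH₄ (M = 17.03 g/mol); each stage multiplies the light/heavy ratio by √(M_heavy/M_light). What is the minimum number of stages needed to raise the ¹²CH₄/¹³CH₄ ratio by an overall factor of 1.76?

Per stage α = (17.03/16.03)^(1/2) = 1.06238^0.5, giving ln α = 0.03026.
Need α^N ≥ 1.76 ⇒ N ≥ ln(1.76) / ln α = 0.5653 / 0.03026 = 18.68.
Rounding up, N = 19 stages.

19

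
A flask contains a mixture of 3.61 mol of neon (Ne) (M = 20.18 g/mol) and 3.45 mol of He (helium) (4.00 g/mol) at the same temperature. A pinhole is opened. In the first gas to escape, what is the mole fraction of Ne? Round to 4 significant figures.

0.3178

The effusion rate of species i is ∝ p_i/√M_i ∝ n_i/√M_i.
So x_Ne in the escaping gas = (n_Ne/√M_Ne) / Σ(n_i/√M_i)
= (3.61/√20.18) / (3.61/√20.18 + 3.45/√4.00) = 0.8036/(0.8036 + 1.725) = 0.3178.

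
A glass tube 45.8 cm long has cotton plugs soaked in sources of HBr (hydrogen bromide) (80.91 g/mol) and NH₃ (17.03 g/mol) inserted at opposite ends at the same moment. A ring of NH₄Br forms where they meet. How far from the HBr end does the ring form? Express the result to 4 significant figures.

Graham's law gives d_HBr/d_NH₃ = rate_HBr/rate_NH₃ = √(M_NH₃/M_HBr) = √(17.03/80.91) = 0.4588.
With d_HBr + d_NH₃ = 45.8 cm, d_NH₃ = 45.8/(1 + 0.4588) = 31.40 cm.
d_HBr = 45.8 − 31.40 = 14.40 cm.

14.40 cm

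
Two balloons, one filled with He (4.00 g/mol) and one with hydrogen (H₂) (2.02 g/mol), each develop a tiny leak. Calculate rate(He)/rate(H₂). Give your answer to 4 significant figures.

Since effusion rate ∝ 1/√M, rate_He/rate_H₂ = √(M_H₂/M_He) = √(2.02/4.00) = √0.5050 = 0.7106.

0.7106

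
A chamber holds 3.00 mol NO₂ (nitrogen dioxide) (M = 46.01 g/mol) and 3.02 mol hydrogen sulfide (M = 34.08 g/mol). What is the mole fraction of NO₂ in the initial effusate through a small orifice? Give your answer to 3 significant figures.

Each component's effusion rate ∝ (its partial pressure)·(1/√M) ∝ n_i/√M_i.
Mole fraction of NO₂ in the effusate = (n_NO₂/√M_NO₂) / (n_NO₂/√M_NO₂ + n_H₂S/√M_H₂S)
= (3.00/√46.01) / (3.00/√46.01 + 3.02/√34.08) = 0.4423/(0.4423 + 0.5173) = 0.461.

0.461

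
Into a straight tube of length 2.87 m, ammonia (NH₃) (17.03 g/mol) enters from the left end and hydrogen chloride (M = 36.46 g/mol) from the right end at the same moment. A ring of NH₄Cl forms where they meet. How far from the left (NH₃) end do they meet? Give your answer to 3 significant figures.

In equal time, each gas travels a distance ∝ its rate ∝ 1/√M, so d_NH₃/d_HCl = √(M_HCl/M_NH₃) = √(36.46/17.03) = 1.463.
With d_NH₃ + d_HCl = 2.87 m, d_HCl = 2.87/(1 + 1.463) = 1.165 m.
d_NH₃ = 2.87 − 1.165 = 1.70 m.

1.70 m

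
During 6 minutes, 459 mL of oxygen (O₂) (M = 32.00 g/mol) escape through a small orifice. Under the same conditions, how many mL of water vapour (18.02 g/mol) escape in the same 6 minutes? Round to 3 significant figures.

Graham's law gives rate_H₂O/rate_O₂ = √(M_O₂/M_H₂O) = √(32.00/18.02) = √1.776 = 1.333.
So the volume for H₂O is 459 × 1.333 = 612 mL.

612 mL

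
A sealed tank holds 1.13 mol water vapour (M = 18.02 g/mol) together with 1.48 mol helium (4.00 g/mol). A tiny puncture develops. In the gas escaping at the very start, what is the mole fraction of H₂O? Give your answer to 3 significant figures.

0.265

Each component's effusion rate ∝ (its partial pressure)·(1/√M) ∝ n_i/√M_i.
So x_H₂O in the escaping gas = (n_H₂O/√M_H₂O) / Σ(n_i/√M_i)
= (1.13/√18.02) / (1.13/√18.02 + 1.48/√4.00) = 0.2662/(0.2662 + 0.7400) = 0.265.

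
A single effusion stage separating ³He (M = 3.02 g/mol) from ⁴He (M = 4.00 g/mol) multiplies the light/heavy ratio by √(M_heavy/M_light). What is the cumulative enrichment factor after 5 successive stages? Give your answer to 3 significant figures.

2.02

Each stage multiplies the ratio by α = √(4.00/3.02), so after 5 stages the overall factor is α^5 = (4.00/3.02)^(5/2).
= 1.32450^(5/2) = 2.02.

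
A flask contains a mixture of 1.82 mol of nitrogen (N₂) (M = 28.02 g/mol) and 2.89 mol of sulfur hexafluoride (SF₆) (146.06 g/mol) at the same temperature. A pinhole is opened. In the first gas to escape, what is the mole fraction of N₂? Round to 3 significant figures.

Each component's effusion rate ∝ (its partial pressure)·(1/√M) ∝ n_i/√M_i.
So x_N₂ in the escaping gas = (n_N₂/√M_N₂) / Σ(n_i/√M_i)
= (1.82/√28.02) / (1.82/√28.02 + 2.89/√146.06) = 0.3438/(0.3438 + 0.2391) = 0.590.

0.590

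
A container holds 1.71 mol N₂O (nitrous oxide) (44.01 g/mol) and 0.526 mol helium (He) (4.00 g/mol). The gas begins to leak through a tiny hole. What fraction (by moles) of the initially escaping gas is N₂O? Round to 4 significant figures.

Rate_i ∝ x_i/√M_i (Graham's law weighted by mole fraction), so the effusate composition follows n_i/√M_i.
x_N₂O(eff) = (n_N₂O/√M_N₂O) / (n_N₂O/√M_N₂O + n_He/√M_He)
= (1.71/√44.01) / (1.71/√44.01 + 0.526/√4.00) = 0.2578/(0.2578 + 0.2630) = 0.4950.

0.4950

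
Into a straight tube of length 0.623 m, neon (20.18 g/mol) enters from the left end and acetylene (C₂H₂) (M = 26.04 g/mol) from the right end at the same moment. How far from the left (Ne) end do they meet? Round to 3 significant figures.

0.331 m

Distances travelled in equal time are proportional to diffusion rates, so d_Ne/d_C₂H₂ = √(M_C₂H₂/M_Ne) = √(26.04/20.18) = 1.136.
With d_Ne + d_C₂H₂ = 0.623 m, d_C₂H₂ = 0.623/(1 + 1.136) = 0.2917 m.
d_Ne = 0.623 − 0.2917 = 0.331 m.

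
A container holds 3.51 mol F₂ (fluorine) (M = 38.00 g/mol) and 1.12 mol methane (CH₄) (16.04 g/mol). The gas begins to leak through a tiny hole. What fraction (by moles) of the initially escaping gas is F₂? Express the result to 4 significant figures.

0.6706

Each component's effusion rate ∝ (its partial pressure)·(1/√M) ∝ n_i/√M_i.
So x_F₂ in the escaping gas = (n_F₂/√M_F₂) / Σ(n_i/√M_i)
= (3.51/√38.00) / (3.51/√38.00 + 1.12/√16.04) = 0.5694/(0.5694 + 0.2797) = 0.6706.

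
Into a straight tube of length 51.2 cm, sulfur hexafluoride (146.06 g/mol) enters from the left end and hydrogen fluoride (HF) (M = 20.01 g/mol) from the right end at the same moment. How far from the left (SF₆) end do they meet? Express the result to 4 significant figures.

13.83 cm

Distances travelled in equal time are proportional to diffusion rates, so d_SF₆/d_HF = √(M_HF/M_SF₆) = √(20.01/146.06) = 0.3701.
With d_SF₆ + d_HF = 51.2 cm, d_HF = 51.2/(1 + 0.3701) = 37.37 cm.
d_SF₆ = 51.2 − 37.37 = 13.83 cm.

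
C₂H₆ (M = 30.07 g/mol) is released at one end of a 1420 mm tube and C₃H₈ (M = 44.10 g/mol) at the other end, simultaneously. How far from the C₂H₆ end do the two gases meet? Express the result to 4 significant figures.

777.8 mm

In equal time, each gas travels a distance ∝ its rate ∝ 1/√M, so d_C₂H₆/d_C₃H₈ = √(M_C₃H₈/M_C₂H₆) = √(44.10/30.07) = 1.211.
With d_C₂H₆ + d_C₃H₈ = 1420 mm, d_C₃H₈ = 1420/(1 + 1.211) = 642.2 mm.
d_C₂H₆ = 1420 − 642.2 = 777.8 mm.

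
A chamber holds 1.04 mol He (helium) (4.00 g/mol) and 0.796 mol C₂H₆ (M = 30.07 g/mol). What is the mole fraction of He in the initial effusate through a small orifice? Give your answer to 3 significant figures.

0.782

Effusion rate of each component ∝ n_i/√M_i (partial pressure × 1/√M).
Mole fraction of He in the effusate = (n_He/√M_He) / (n_He/√M_He + n_C₂H₆/√M_C₂H₆)
= (1.04/√4.00) / (1.04/√4.00 + 0.796/√30.07) = 0.5200/(0.5200 + 0.1452) = 0.782.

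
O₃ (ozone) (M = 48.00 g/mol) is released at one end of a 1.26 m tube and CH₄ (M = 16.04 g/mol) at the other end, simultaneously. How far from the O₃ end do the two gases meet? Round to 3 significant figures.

The fronts meet when d_O₃ + d_CH₄ = L with d_O₃/d_CH₄ = √(M_CH₄/M_O₃) (Graham's law). Here √(M_CH₄/M_O₃) = √(16.04/48.00) = 0.5781.
With d_O₃ + d_CH₄ = 1.26 m, d_CH₄ = 1.26/(1 + 0.5781) = 0.7984 m.
d_O₃ = 1.26 − 0.7984 = 0.462 m.

0.462 m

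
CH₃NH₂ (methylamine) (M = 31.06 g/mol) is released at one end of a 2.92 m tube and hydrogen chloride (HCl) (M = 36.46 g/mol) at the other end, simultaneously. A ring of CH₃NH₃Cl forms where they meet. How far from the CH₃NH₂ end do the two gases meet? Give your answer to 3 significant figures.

1.52 m

The fronts meet when d_CH₃NH₂ + d_HCl = L with d_CH₃NH₂/d_HCl = √(M_HCl/M_CH₃NH₂) (Graham's law). Here √(M_HCl/M_CH₃NH₂) = √(36.46/31.06) = 1.083.
With d_CH₃NH₂ + d_HCl = 2.92 m, d_HCl = 2.92/(1 + 1.083) = 1.402 m.
d_CH₃NH₂ = 2.92 − 1.402 = 1.52 m.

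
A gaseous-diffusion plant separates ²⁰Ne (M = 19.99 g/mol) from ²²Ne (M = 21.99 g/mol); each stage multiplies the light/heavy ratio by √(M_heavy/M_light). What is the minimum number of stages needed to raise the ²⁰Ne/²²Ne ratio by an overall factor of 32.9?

74

Single-stage factor α = √(21.99/19.99), so ln α = ½ ln(1.10005) = 0.04768.
Need α^N ≥ 32.9 ⇒ N ≥ ln(32.9) / ln α = 3.493 / 0.04768 = 73.27.
So at least 74 stages are needed.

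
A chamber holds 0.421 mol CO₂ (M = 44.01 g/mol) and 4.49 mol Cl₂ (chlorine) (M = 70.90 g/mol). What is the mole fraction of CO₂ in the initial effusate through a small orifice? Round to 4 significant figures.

0.1064

Rate_i ∝ x_i/√M_i (Graham's law weighted by mole fraction), so the effusate composition follows n_i/√M_i.
x_CO₂(eff) = (n_CO₂/√M_CO₂) / (n_CO₂/√M_CO₂ + n_Cl₂/√M_Cl₂)
= (0.421/√44.01) / (0.421/√44.01 + 4.49/√70.90) = 0.06346/(0.06346 + 0.5332) = 0.1064.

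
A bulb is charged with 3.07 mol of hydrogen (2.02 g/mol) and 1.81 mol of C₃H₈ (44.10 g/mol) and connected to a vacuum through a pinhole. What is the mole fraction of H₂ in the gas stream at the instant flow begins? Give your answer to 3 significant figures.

0.888

The effusion rate of species i is ∝ p_i/√M_i ∝ n_i/√M_i.
x_H₂(eff) = (n_H₂/√M_H₂) / (n_H₂/√M_H₂ + n_C₃H₈/√M_C₃H₈)
= (3.07/√2.02) / (3.07/√2.02 + 1.81/√44.10) = 2.160/(2.160 + 0.2726) = 0.888.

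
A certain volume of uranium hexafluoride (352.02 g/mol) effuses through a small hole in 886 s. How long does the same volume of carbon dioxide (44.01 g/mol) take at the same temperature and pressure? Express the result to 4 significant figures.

Since effusion rate ∝ 1/√M, t_CO₂/t_UF₆ = √(M_CO₂/M_UF₆) = √(44.01/352.02) = √0.1250 = 0.3536.
So the time for CO₂ is 886 × 0.3536 = 313.3 s.

313.3 s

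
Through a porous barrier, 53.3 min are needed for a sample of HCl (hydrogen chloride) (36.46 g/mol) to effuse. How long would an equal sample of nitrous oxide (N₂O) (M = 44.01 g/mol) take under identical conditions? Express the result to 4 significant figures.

Since effusion rate ∝ 1/√M, t_N₂O/t_HCl = √(M_N₂O/M_HCl) = √(44.01/36.46) = √1.207 = 1.099.
So the time for N₂O is 53.3 × 1.099 = 58.56 min.

58.56 min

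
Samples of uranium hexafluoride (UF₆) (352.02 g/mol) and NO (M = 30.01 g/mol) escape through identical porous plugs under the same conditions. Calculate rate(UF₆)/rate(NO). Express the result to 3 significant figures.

Using Graham's law: rate_UF₆/rate_NO = √(M_NO/M_UF₆) = √(30.01/352.02) = √0.08525 = 0.292.

0.292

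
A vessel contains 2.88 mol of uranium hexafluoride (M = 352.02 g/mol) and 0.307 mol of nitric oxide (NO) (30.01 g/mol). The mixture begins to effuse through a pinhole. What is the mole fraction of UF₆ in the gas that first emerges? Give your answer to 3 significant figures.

The effusion rate of species i is ∝ p_i/√M_i ∝ n_i/√M_i.
So x_UF₆ in the escaping gas = (n_UF₆/√M_UF₆) / Σ(n_i/√M_i)
= (2.88/√352.02) / (2.88/√352.02 + 0.307/√30.01) = 0.1535/(0.1535 + 0.05604) = 0.733.

0.733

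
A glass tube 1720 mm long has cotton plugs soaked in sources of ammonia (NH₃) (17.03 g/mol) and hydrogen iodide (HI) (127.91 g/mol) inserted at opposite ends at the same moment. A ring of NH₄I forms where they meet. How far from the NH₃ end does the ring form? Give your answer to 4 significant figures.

1260 mm

Distances travelled in equal time are proportional to diffusion rates, so d_NH₃/d_HI = √(M_HI/M_NH₃) = √(127.91/17.03) = 2.741.
With d_NH₃ + d_HI = 1720 mm, d_HI = 1720/(1 + 2.741) = 459.8 mm.
d_NH₃ = 1720 − 459.8 = 1260 mm.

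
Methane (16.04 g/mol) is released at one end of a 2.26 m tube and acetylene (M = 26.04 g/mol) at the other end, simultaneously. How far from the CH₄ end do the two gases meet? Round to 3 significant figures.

1.27 m

Graham's law gives d_CH₄/d_C₂H₂ = rate_CH₄/rate_C₂H₂ = √(M_C₂H₂/M_CH₄) = √(26.04/16.04) = 1.274.
With d_CH₄ + d_C₂H₂ = 2.26 m, d_C₂H₂ = 2.26/(1 + 1.274) = 0.9938 m.
d_CH₄ = 2.26 − 0.9938 = 1.27 m.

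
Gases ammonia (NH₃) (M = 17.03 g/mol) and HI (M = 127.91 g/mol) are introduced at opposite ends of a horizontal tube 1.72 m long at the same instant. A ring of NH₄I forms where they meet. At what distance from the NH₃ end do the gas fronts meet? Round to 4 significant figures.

The fronts meet when d_NH₃ + d_HI = L with d_NH₃/d_HI = √(M_HI/M_NH₃) (Graham's law). Here √(M_HI/M_NH₃) = √(127.91/17.03) = 2.741.
With d_NH₃ + d_HI = 1.72 m, d_HI = 1.72/(1 + 2.741) = 0.4598 m.
d_NH₃ = 1.72 − 0.4598 = 1.260 m.

1.260 m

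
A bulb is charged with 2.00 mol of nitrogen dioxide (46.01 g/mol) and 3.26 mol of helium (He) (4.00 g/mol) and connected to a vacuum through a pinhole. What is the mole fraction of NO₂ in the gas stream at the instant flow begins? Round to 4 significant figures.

Effusion rate of each component ∝ n_i/√M_i (partial pressure × 1/√M).
Mole fraction of NO₂ in the effusate = (n_NO₂/√M_NO₂) / (n_NO₂/√M_NO₂ + n_He/√M_He)
= (2.00/√46.01) / (2.00/√46.01 + 3.26/√4.00) = 0.2949/(0.2949 + 1.630) = 0.1532.

0.1532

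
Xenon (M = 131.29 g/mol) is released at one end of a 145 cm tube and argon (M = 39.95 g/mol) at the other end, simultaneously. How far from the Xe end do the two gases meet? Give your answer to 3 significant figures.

51.5 cm

In equal time, each gas travels a distance ∝ its rate ∝ 1/√M, so d_Xe/d_Ar = √(M_Ar/M_Xe) = √(39.95/131.29) = 0.5516.
With d_Xe + d_Ar = 145 cm, d_Ar = 145/(1 + 0.5516) = 93.45 cm.
d_Xe = 145 − 93.45 = 51.5 cm.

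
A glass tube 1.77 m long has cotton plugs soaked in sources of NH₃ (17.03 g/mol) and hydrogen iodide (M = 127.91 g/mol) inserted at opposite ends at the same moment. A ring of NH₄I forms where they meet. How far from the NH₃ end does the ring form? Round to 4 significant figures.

1.297 m

Graham's law gives d_NH₃/d_HI = rate_NH₃/rate_HI = √(M_HI/M_NH₃) = √(127.91/17.03) = 2.741.
With d_NH₃ + d_HI = 1.77 m, d_HI = 1.77/(1 + 2.741) = 0.4732 m.
d_NH₃ = 1.77 − 0.4732 = 1.297 m.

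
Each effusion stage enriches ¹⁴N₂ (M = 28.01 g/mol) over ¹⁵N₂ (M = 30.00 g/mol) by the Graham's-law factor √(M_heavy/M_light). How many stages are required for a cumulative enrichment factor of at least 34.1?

Single-stage factor α = √(30.00/28.01), so ln α = ½ ln(1.07105) = 0.03432.
Need α^N ≥ 34.1 ⇒ N ≥ ln(34.1) / ln α = 3.529 / 0.03432 = 102.84.
So at least 103 stages are needed.

103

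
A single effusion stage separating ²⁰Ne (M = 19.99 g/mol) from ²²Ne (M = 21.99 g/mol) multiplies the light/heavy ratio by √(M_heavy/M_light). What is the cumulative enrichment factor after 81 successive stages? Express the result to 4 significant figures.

Each stage multiplies the ratio by α = √(21.99/19.99), so after 81 stages the overall factor is α^81 = (21.99/19.99)^(81/2).
= 1.10005^(81/2) = 47.56.

47.56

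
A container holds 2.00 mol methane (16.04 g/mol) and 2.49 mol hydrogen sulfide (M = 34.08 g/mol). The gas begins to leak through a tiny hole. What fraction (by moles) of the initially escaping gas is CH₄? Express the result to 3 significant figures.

Rate_i ∝ x_i/√M_i (Graham's law weighted by mole fraction), so the effusate composition follows n_i/√M_i.
x_CH₄(eff) = (n_CH₄/√M_CH₄) / (n_CH₄/√M_CH₄ + n_H₂S/√M_H₂S)
= (2.00/√16.04) / (2.00/√16.04 + 2.49/√34.08) = 0.4994/(0.4994 + 0.4265) = 0.539.

0.539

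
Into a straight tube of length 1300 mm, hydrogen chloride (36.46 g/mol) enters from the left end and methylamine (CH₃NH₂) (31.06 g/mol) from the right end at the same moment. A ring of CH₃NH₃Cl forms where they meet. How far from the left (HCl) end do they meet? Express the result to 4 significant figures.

Distances travelled in equal time are proportional to diffusion rates, so d_HCl/d_CH₃NH₂ = √(M_CH₃NH₂/M_HCl) = √(31.06/36.46) = 0.9230.
With d_HCl + d_CH₃NH₂ = 1300 mm, d_CH₃NH₂ = 1300/(1 + 0.9230) = 676.0 mm.
d_HCl = 1300 − 676.0 = 624.0 mm.

624.0 mm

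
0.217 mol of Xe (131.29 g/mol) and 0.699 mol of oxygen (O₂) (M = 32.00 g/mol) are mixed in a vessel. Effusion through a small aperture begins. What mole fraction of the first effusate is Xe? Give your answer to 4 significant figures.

0.1329

The effusion rate of species i is ∝ p_i/√M_i ∝ n_i/√M_i.
x_Xe(eff) = (n_Xe/√M_Xe) / (n_Xe/√M_Xe + n_O₂/√M_O₂)
= (0.217/√131.29) / (0.217/√131.29 + 0.699/√32.00) = 0.01894/(0.01894 + 0.1236) = 0.1329.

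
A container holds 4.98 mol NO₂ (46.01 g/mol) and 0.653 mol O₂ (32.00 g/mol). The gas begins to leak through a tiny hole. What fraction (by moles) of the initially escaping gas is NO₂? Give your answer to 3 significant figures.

The effusion rate of species i is ∝ p_i/√M_i ∝ n_i/√M_i.
x_NO₂(eff) = (n_NO₂/√M_NO₂) / (n_NO₂/√M_NO₂ + n_O₂/√M_O₂)
= (4.98/√46.01) / (4.98/√46.01 + 0.653/√32.00) = 0.7342/(0.7342 + 0.1154) = 0.864.

0.864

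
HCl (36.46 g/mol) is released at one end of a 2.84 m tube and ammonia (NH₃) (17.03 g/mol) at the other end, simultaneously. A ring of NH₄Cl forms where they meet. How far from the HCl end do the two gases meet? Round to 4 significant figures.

1.153 m

Graham's law gives d_HCl/d_NH₃ = rate_HCl/rate_NH₃ = √(M_NH₃/M_HCl) = √(17.03/36.46) = 0.6834.
With d_HCl + d_NH₃ = 2.84 m, d_NH₃ = 2.84/(1 + 0.6834) = 1.687 m.
d_HCl = 2.84 − 1.687 = 1.153 m.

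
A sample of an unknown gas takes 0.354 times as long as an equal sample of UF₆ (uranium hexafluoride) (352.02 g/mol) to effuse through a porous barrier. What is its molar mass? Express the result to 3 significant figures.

44.1 g/mol

By Graham's law, t_X/t_UF₆ = √(M_X/M_UF₆).
0.354 = √(M_X/352.02)
M_X = 352.02 × 0.354² = 352.02 × 0.1253 = 44.1 g/mol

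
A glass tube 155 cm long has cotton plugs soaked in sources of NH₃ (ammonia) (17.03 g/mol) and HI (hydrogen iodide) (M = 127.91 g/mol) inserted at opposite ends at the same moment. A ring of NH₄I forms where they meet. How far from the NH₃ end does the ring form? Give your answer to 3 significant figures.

Distances travelled in equal time are proportional to diffusion rates, so d_NH₃/d_HI = √(M_HI/M_NH₃) = √(127.91/17.03) = 2.741.
With d_NH₃ + d_HI = 155 cm, d_HI = 155/(1 + 2.741) = 41.44 cm.
d_NH₃ = 155 − 41.44 = 114 cm.

114 cm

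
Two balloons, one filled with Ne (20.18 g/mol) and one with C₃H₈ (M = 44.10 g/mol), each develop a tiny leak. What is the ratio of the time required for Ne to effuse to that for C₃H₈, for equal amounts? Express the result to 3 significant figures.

Since effusion rate ∝ 1/√M, t_Ne/t_C₃H₈ = √(M_Ne/M_C₃H₈) = √(20.18/44.10) = √0.4576 = 0.676.

0.676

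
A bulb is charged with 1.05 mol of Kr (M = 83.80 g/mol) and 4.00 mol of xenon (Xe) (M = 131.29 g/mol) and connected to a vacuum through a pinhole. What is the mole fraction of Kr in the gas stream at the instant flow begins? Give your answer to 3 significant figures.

Effusion rate of each component ∝ n_i/√M_i (partial pressure × 1/√M).
x_Kr(eff) = (n_Kr/√M_Kr) / (n_Kr/√M_Kr + n_Xe/√M_Xe)
= (1.05/√83.80) / (1.05/√83.80 + 4.00/√131.29) = 0.1147/(0.1147 + 0.3491) = 0.247.

0.247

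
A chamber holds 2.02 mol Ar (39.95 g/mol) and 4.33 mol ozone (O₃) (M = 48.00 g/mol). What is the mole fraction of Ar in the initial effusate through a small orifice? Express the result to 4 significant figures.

0.3383

Each component's effusion rate ∝ (its partial pressure)·(1/√M) ∝ n_i/√M_i.
So x_Ar in the escaping gas = (n_Ar/√M_Ar) / Σ(n_i/√M_i)
= (2.02/√39.95) / (2.02/√39.95 + 4.33/√48.00) = 0.3196/(0.3196 + 0.6250) = 0.3383.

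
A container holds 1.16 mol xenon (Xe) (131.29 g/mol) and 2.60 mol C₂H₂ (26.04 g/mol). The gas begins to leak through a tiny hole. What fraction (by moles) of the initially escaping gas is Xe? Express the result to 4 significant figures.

0.1658

The effusion rate of species i is ∝ p_i/√M_i ∝ n_i/√M_i.
x_Xe(eff) = (n_Xe/√M_Xe) / (n_Xe/√M_Xe + n_C₂H₂/√M_C₂H₂)
= (1.16/√131.29) / (1.16/√131.29 + 2.60/√26.04) = 0.1012/(0.1012 + 0.5095) = 0.1658.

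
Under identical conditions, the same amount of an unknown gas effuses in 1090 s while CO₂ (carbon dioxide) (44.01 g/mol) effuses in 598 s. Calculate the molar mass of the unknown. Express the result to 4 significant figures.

146.2 g/mol

Since effusion rate ∝ 1/√M, t_X/t_CO₂ = √(M_X/M_CO₂).
1090/598 = 1.823 = √(M_X/44.01)
M_X = 44.01 × 1.823² = 44.01 × 3.322 = 146.2 g/mol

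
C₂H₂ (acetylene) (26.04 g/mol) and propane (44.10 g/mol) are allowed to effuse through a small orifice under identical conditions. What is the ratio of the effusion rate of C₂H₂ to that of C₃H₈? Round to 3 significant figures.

1.30

From Graham's law, rate_C₂H₂/rate_C₃H₈ = √(M_C₃H₈/M_C₂H₂) = √(44.10/26.04) = √1.694 = 1.30.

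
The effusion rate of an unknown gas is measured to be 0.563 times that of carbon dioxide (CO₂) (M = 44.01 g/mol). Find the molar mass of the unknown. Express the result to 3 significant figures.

Using Graham's law: rate_X/rate_CO₂ = √(M_CO₂/M_X).
0.563 = √(44.01/M_X)
M_X = 44.01 / 0.563² = 44.01 / 0.3170 = 139 g/mol

139 g/mol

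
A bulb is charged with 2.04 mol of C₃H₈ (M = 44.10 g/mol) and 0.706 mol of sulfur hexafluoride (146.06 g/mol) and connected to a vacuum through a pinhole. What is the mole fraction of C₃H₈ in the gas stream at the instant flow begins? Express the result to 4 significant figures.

Rate_i ∝ x_i/√M_i (Graham's law weighted by mole fraction), so the effusate composition follows n_i/√M_i.
So x_C₃H₈ in the escaping gas = (n_C₃H₈/√M_C₃H₈) / Σ(n_i/√M_i)
= (2.04/√44.10) / (2.04/√44.10 + 0.706/√146.06) = 0.3072/(0.3072 + 0.05842) = 0.8402.

0.8402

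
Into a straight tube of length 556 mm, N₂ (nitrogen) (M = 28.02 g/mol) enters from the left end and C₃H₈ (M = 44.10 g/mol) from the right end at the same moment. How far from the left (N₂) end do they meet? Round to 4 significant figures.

Distances travelled in equal time are proportional to diffusion rates, so d_N₂/d_C₃H₈ = √(M_C₃H₈/M_N₂) = √(44.10/28.02) = 1.255.
With d_N₂ + d_C₃H₈ = 556 mm, d_C₃H₈ = 556/(1 + 1.255) = 246.6 mm.
d_N₂ = 556 − 246.6 = 309.4 mm.

309.4 mm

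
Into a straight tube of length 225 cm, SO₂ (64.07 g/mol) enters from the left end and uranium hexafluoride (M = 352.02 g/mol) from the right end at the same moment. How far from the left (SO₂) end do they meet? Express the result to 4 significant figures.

The fronts meet when d_SO₂ + d_UF₆ = L with d_SO₂/d_UF₆ = √(M_UF₆/M_SO₂) (Graham's law). Here √(M_UF₆/M_SO₂) = √(352.02/64.07) = 2.344.
With d_SO₂ + d_UF₆ = 225 cm, d_UF₆ = 225/(1 + 2.344) = 67.28 cm.
d_SO₂ = 225 − 67.28 = 157.7 cm.

157.7 cm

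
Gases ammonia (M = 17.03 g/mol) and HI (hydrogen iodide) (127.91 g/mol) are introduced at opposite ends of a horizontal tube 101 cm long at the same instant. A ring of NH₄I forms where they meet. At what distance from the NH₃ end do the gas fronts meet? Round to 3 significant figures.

In equal time, each gas travels a distance ∝ its rate ∝ 1/√M, so d_NH₃/d_HI = √(M_HI/M_NH₃) = √(127.91/17.03) = 2.741.
With d_NH₃ + d_HI = 101 cm, d_HI = 101/(1 + 2.741) = 27.00 cm.
d_NH₃ = 101 − 27.00 = 74.0 cm.

74.0 cm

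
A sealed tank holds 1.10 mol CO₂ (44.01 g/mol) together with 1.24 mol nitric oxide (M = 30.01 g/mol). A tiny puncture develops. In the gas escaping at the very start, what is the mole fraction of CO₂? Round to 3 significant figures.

The effusion rate of species i is ∝ p_i/√M_i ∝ n_i/√M_i.
x_CO₂(eff) = (n_CO₂/√M_CO₂) / (n_CO₂/√M_CO₂ + n_NO/√M_NO)
= (1.10/√44.01) / (1.10/√44.01 + 1.24/√30.01) = 0.1658/(0.1658 + 0.2264) = 0.423.

0.423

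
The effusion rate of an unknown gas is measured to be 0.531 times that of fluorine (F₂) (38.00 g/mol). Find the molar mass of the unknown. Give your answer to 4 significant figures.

Since effusion rate ∝ 1/√M, rate_X/rate_F₂ = √(M_F₂/M_X).
0.531 = √(38.00/M_X)
M_X = 38.00 / 0.531² = 38.00 / 0.2820 = 134.8 g/mol

134.8 g/mol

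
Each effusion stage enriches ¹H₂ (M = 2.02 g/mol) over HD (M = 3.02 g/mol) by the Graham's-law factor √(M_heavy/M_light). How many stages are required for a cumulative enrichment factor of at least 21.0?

16

With α = √(3.02/2.02) per stage, ln α = ½ ln(1.49505) = 0.2011.
Need α^N ≥ 21.0 ⇒ N ≥ ln(21.0) / ln α = 3.045 / 0.2011 = 15.14.
Minimum whole number of stages: N = 16.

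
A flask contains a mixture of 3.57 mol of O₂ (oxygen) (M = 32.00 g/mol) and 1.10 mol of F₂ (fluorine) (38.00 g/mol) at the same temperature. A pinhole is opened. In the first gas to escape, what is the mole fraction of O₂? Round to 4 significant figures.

0.7796

Effusion rate of each component ∝ n_i/√M_i (partial pressure × 1/√M).
So x_O₂ in the escaping gas = (n_O₂/√M_O₂) / Σ(n_i/√M_i)
= (3.57/√32.00) / (3.57/√32.00 + 1.10/√38.00) = 0.6311/(0.6311 + 0.1784) = 0.7796.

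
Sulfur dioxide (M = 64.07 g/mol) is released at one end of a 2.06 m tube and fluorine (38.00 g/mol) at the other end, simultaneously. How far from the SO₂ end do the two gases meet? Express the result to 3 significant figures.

Distances travelled in equal time are proportional to diffusion rates, so d_SO₂/d_F₂ = √(M_F₂/M_SO₂) = √(38.00/64.07) = 0.7701.
With d_SO₂ + d_F₂ = 2.06 m, d_F₂ = 2.06/(1 + 0.7701) = 1.164 m.
d_SO₂ = 2.06 − 1.164 = 0.896 m.

0.896 m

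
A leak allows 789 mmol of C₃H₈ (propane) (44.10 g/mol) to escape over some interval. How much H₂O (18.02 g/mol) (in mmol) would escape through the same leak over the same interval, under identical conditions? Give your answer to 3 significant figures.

Graham's law gives rate_H₂O/rate_C₃H₈ = √(M_C₃H₈/M_H₂O) = √(44.10/18.02) = √2.447 = 1.564.
So the amount for H₂O is 789 × 1.564 = 1230 mmol.

1230 mmol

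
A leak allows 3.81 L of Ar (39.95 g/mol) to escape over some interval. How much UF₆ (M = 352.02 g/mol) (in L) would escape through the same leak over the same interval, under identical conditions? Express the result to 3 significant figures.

Graham's law gives rate_UF₆/rate_Ar = √(M_Ar/M_UF₆) = √(39.95/352.02) = √0.1135 = 0.3369.
So the volume for UF₆ is 3.81 × 0.3369 = 1.28 L.

1.28 L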